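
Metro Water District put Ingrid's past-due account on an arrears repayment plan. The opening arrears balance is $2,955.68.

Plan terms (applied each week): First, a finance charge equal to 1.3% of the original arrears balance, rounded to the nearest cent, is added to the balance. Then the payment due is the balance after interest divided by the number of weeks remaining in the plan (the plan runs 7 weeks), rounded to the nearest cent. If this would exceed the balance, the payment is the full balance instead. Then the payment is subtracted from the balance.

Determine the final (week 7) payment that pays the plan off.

# | Opening | Interest | Payment | End bal
1 | $2,955.68 | $38.42 | $427.73 | $2,566.37
2 | $2,566.37 | $38.42 | $434.13 | $2,170.66
3 | $2,170.66 | $38.42 | $441.82 | $1,767.26
4 | $1,767.26 | $38.42 | $451.42 | $1,354.26
5 | $1,354.26 | $38.42 | $464.23 | $928.45
6 | $928.45 | $38.42 | $483.44 | $483.43
7 | $483.43 | $38.42 | $521.85 | $0.00

$521.85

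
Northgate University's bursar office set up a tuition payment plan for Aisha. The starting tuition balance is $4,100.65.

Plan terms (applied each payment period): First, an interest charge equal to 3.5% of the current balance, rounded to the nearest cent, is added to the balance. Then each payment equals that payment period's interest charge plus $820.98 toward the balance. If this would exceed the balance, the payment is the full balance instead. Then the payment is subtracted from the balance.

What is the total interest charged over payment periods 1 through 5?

$430.27

Payment period 1: opening $4,100.65; interest $143.52 → $4,244.17; payment $964.50; balance $3,279.67
Payment period 2: opening $3,279.67; interest $114.79 → $3,394.46; payment $935.77; balance $2,458.69
Payment period 3: opening $2,458.69; interest $86.05 → $2,544.74; payment $907.03; balance $1,637.71
Payment period 4: opening $1,637.71; interest $57.32 → $1,695.03; payment $878.30; balance $816.73
Payment period 5: opening $816.73; interest $28.59 → $845.32; payment $845.32; balance $0.00
Total interest: $143.52 + $114.79 + $86.05 + $57.32 + $28.59 = $430.27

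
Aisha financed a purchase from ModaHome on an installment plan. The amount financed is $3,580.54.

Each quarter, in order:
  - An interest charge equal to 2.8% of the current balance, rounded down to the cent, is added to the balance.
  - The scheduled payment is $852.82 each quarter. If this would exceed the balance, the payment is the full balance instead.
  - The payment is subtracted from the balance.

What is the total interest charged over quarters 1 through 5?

Quarter 1: $3,580.54 +$100.25 interest = $3,680.79; pay $852.82 → $2,827.97
Quarter 2: $2,827.97 +$79.18 interest = $2,907.15; pay $852.82 → $2,054.33
Quarter 3: $2,054.33 +$57.52 interest = $2,111.85; pay $852.82 → $1,259.03
Quarter 4: $1,259.03 +$35.25 interest = $1,294.28; pay $852.82 → $441.46
Quarter 5: $441.46 +$12.36 interest = $453.82; pay $453.82 → $0.00
Total interest: $100.25 + $79.18 + $57.52 + $35.25 + $12.36 = $284.56

$284.56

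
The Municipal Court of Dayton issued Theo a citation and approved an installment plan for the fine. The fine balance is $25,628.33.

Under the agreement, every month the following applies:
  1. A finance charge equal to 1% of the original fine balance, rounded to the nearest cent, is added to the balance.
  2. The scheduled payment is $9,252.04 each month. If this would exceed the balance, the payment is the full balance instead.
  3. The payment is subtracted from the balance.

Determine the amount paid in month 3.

Month 1: opening $25,628.33; interest $256.28 → $25,884.61; payment $9,252.04; balance $16,632.57
Month 2: opening $16,632.57; interest $256.28 → $16,888.85; payment $9,252.04; balance $7,636.81
Month 3: opening $7,636.81; interest $256.28 → $7,893.09; payment $7,893.09; balance $0.00

$7,893.09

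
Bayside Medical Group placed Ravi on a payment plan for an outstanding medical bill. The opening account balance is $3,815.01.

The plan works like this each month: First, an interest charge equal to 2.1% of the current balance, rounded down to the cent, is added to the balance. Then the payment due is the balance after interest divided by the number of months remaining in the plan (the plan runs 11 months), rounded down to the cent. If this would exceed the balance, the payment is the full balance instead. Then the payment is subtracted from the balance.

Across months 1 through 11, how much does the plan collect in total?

Month 1: opening $3,815.01; interest $80.11 → $3,895.12; payment $354.10; balance $3,541.02
Month 2: opening $3,541.02; interest $74.36 → $3,615.38; payment $361.53; balance $3,253.85
Month 3: opening $3,253.85; interest $68.33 → $3,322.18; payment $369.13; balance $2,953.05
Month 4: opening $2,953.05; interest $62.01 → $3,015.06; payment $376.88; balance $2,638.18
Month 5: opening $2,638.18; interest $55.40 → $2,693.58; payment $384.79; balance $2,308.79
Month 6: opening $2,308.79; interest $48.48 → $2,357.27; payment $392.87; balance $1,964.40
Month 7: opening $1,964.40; interest $41.25 → $2,005.65; payment $401.13; balance $1,604.52
Month 8: opening $1,604.52; interest $33.69 → $1,638.21; payment $409.55; balance $1,228.66
Month 9: opening $1,228.66; interest $25.80 → $1,254.46; payment $418.15; balance $836.31
Month 10: opening $836.31; interest $17.56 → $853.87; payment $426.93; balance $426.94
Month 11: opening $426.94; interest $8.96 → $435.90; payment $435.90; balance $0.00
Total paid: $4,330.96

$4,330.96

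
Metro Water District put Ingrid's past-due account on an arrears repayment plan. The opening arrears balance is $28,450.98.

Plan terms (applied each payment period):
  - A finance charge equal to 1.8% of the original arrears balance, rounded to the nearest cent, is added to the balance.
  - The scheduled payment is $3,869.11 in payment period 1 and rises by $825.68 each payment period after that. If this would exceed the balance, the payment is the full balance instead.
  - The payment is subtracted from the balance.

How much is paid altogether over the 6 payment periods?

# | Opening | Interest | Payment | End bal
1 | $28,450.98 | $512.12 | $3,869.11 | $25,093.99
2 | $25,093.99 | $512.12 | $4,694.79 | $20,911.32
3 | $20,911.32 | $512.12 | $5,520.47 | $15,902.97
4 | $15,902.97 | $512.12 | $6,346.15 | $10,068.94
5 | $10,068.94 | $512.12 | $7,171.83 | $3,409.23
6 | $3,409.23 | $512.12 | $3,921.35 | $0.00
Total paid: $31,523.70

$31,523.70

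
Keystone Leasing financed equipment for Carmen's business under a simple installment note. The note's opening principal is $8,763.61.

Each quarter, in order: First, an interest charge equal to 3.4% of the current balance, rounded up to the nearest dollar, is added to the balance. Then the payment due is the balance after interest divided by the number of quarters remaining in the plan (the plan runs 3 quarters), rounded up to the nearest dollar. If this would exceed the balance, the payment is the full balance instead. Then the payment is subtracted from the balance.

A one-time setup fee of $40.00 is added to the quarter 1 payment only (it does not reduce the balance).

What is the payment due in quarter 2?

$3,124.00

Quarter 1: opening $8,763.61; interest $298.00 → $9,061.61; payment $3,021.00 (+ $40.00 fee); balance $6,040.61
Quarter 2: opening $6,040.61; interest $206.00 → $6,246.61; payment $3,124.00; balance $3,122.61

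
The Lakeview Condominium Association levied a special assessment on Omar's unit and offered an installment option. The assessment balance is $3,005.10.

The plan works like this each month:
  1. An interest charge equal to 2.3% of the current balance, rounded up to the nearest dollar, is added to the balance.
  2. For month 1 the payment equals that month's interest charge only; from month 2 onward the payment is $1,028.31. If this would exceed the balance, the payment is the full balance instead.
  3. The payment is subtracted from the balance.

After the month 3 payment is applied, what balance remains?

Month 1: opening $3,005.10; interest $70.00 → $3,075.10; payment $70.00; balance $3,005.10
Month 2: opening $3,005.10; interest $70.00 → $3,075.10; payment $1,028.31; balance $2,046.79
Month 3: opening $2,046.79; interest $48.00 → $2,094.79; payment $1,028.31; balance $1,066.48

$1,066.48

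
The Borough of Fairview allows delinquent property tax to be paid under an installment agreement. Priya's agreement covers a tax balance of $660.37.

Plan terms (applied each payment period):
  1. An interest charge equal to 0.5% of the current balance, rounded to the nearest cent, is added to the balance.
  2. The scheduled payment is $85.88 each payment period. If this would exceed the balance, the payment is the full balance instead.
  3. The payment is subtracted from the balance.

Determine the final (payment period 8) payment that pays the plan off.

$73.95

Payment period 1: $660.37 +$3.30 interest = $663.67; pay $85.88 → $577.79
Payment period 2: $577.79 +$2.89 interest = $580.68; pay $85.88 → $494.80
Payment period 3: $494.80 +$2.47 interest = $497.27; pay $85.88 → $411.39
Payment period 4: $411.39 +$2.06 interest = $413.45; pay $85.88 → $327.57
Payment period 5: $327.57 +$1.64 interest = $329.21; pay $85.88 → $243.33
Payment period 6: $243.33 +$1.22 interest = $244.55; pay $85.88 → $158.67
Payment period 7: $158.67 +$0.79 interest = $159.46; pay $85.88 → $73.58
Payment period 8: $73.58 +$0.37 interest = $73.95; pay $73.95 → $0.00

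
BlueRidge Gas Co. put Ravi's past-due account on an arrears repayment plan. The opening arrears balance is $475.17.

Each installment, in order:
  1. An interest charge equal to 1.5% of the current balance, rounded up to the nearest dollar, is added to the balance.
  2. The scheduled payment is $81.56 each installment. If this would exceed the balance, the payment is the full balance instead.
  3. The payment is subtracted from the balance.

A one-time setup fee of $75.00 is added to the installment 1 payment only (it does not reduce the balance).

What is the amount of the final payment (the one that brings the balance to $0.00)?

$15.81

# | Opening | Interest | Payment | Fee | End bal
1 | $475.17 | $8.00 | $81.56 | $75.00 | $401.61
2 | $401.61 | $7.00 | $81.56 | — | $327.05
3 | $327.05 | $5.00 | $81.56 | — | $250.49
4 | $250.49 | $4.00 | $81.56 | — | $172.93
5 | $172.93 | $3.00 | $81.56 | — | $94.37
6 | $94.37 | $2.00 | $81.56 | — | $14.81
7 | $14.81 | $1.00 | $15.81 | — | $0.00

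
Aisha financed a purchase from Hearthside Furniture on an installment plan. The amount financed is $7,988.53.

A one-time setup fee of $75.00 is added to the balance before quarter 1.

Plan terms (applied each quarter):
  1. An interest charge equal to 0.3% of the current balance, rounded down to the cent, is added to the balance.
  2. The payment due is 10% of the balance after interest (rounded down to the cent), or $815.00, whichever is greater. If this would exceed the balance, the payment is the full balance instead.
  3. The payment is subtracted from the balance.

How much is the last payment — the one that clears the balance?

$47.91

Quarter 1: $8,063.53 +$24.19 interest = $8,087.72; pay $815.00 → $7,272.72
Quarter 2: $7,272.72 +$21.81 interest = $7,294.53; pay $815.00 → $6,479.53
Quarter 3: $6,479.53 +$19.43 interest = $6,498.96; pay $815.00 → $5,683.96
Quarter 4: $5,683.96 +$17.05 interest = $5,701.01; pay $815.00 → $4,886.01
Quarter 5: $4,886.01 +$14.65 interest = $4,900.66; pay $815.00 → $4,085.66
Quarter 6: $4,085.66 +$12.25 interest = $4,097.91; pay $815.00 → $3,282.91
Quarter 7: $3,282.91 +$9.84 interest = $3,292.75; pay $815.00 → $2,477.75
Quarter 8: $2,477.75 +$7.43 interest = $2,485.18; pay $815.00 → $1,670.18
Quarter 9: $1,670.18 +$5.01 interest = $1,675.19; pay $815.00 → $860.19
Quarter 10: $860.19 +$2.58 interest = $862.77; pay $815.00 → $47.77
Quarter 11: $47.77 +$0.14 interest = $47.91; pay $47.91 → $0.00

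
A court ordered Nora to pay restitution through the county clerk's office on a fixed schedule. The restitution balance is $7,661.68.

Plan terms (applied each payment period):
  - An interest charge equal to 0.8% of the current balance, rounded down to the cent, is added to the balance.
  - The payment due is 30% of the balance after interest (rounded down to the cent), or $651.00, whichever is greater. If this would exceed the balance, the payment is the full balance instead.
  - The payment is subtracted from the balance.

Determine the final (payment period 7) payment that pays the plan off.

$627.41

Payment period 1: $7,661.68 +$61.29 interest = $7,722.97; pay $2,316.89 → $5,406.08
Payment period 2: $5,406.08 +$43.24 interest = $5,449.32; pay $1,634.79 → $3,814.53
Payment period 3: $3,814.53 +$30.51 interest = $3,845.04; pay $1,153.51 → $2,691.53
Payment period 4: $2,691.53 +$21.53 interest = $2,713.06; pay $813.91 → $1,899.15
Payment period 5: $1,899.15 +$15.19 interest = $1,914.34; pay $651.00 → $1,263.34
Payment period 6: $1,263.34 +$10.10 interest = $1,273.44; pay $651.00 → $622.44
Payment period 7: $622.44 +$4.97 interest = $627.41; pay $627.41 → $0.00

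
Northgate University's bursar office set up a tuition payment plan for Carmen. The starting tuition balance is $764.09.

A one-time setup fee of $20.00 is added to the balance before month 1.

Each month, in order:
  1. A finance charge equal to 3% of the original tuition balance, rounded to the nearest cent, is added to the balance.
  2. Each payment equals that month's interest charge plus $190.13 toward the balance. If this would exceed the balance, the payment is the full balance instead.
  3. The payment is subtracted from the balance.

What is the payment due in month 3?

Month 1: $784.09 +$22.92 interest = $807.01; pay $213.05 → $593.96
Month 2: $593.96 +$22.92 interest = $616.88; pay $213.05 → $403.83
Month 3: $403.83 +$22.92 interest = $426.75; pay $213.05 → $213.70

$213.05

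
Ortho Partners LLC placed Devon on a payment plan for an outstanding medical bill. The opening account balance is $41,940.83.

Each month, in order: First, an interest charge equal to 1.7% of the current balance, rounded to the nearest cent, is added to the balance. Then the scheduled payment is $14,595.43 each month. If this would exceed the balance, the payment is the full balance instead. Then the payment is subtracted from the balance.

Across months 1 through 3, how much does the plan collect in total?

$43,367.79

Month 1: opening $41,940.83; interest $712.99 → $42,653.82; payment $14,595.43; balance $28,058.39
Month 2: opening $28,058.39; interest $476.99 → $28,535.38; payment $14,595.43; balance $13,939.95
Month 3: opening $13,939.95; interest $236.98 → $14,176.93; payment $14,176.93; balance $0.00
Total paid: $43,367.79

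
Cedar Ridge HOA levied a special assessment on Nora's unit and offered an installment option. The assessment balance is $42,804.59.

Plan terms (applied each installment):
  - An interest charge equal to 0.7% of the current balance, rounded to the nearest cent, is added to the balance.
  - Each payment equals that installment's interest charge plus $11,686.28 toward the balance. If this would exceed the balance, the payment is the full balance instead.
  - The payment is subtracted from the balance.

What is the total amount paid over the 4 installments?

$43,512.29

Installment 1: opening $42,804.59; interest $299.63 → $43,104.22; payment $11,985.91; balance $31,118.31
Installment 2: opening $31,118.31; interest $217.83 → $31,336.14; payment $11,904.11; balance $19,432.03
Installment 3: opening $19,432.03; interest $136.02 → $19,568.05; payment $11,822.30; balance $7,745.75
Installment 4: opening $7,745.75; interest $54.22 → $7,799.97; payment $7,799.97; balance $0.00
Total paid: $43,512.29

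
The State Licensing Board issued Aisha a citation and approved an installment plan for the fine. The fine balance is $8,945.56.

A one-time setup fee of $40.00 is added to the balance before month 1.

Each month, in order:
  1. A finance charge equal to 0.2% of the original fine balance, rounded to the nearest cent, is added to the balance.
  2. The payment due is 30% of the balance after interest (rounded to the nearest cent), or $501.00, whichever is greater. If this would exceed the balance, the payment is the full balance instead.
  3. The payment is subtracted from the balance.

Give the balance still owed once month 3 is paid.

$3,109.47

Month 1: opening $8,985.56; interest $17.89 → $9,003.45; payment $2,701.04; balance $6,302.41
Month 2: opening $6,302.41; interest $17.89 → $6,320.30; payment $1,896.09; balance $4,424.21
Month 3: opening $4,424.21; interest $17.89 → $4,442.10; payment $1,332.63; balance $3,109.47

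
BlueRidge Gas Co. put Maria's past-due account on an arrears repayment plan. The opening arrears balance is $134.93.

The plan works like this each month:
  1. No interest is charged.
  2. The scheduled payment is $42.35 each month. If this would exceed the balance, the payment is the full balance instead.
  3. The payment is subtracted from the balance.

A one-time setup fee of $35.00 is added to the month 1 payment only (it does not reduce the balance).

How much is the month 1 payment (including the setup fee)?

$77.35

# | Opening | Payment | Fee | End bal
1 | $134.93 | $42.35 | $35.00 | $92.58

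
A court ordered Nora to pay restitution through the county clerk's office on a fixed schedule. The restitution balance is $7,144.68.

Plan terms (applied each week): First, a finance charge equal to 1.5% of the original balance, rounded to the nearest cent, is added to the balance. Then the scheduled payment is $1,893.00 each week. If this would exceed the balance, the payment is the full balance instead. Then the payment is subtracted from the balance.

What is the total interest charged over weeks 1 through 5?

Week 1: opening $7,144.68; interest $107.17 → $7,251.85; payment $1,893.00; balance $5,358.85
Week 2: opening $5,358.85; interest $107.17 → $5,466.02; payment $1,893.00; balance $3,573.02
Week 3: opening $3,573.02; interest $107.17 → $3,680.19; payment $1,893.00; balance $1,787.19
Week 4: opening $1,787.19; interest $107.17 → $1,894.36; payment $1,893.00; balance $1.36
Week 5: opening $1.36; interest $107.17 → $108.53; payment $108.53; balance $0.00
Total interest: $107.17 + $107.17 + $107.17 + $107.17 + $107.17 = $535.85

$535.85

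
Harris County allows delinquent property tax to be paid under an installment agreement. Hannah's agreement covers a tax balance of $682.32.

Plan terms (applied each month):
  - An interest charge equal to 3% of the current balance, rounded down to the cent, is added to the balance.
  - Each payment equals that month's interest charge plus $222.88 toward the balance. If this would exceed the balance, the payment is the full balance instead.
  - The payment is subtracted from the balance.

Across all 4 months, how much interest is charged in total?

$41.74

Month 1: $682.32 +$20.46 interest = $702.78; pay $243.34 → $459.44
Month 2: $459.44 +$13.78 interest = $473.22; pay $236.66 → $236.56
Month 3: $236.56 +$7.09 interest = $243.65; pay $229.97 → $13.68
Month 4: $13.68 +$0.41 interest = $14.09; pay $14.09 → $0.00
Total interest: $20.46 + $13.78 + $7.09 + $0.41 = $41.74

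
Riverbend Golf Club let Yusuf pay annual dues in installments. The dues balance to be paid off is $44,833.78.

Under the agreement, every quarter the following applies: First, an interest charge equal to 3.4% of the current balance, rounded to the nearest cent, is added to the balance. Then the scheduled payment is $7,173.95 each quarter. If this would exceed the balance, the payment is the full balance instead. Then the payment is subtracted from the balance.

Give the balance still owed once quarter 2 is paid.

Quarter 1: $44,833.78 +$1,524.35 interest = $46,358.13; pay $7,173.95 → $39,184.18
Quarter 2: $39,184.18 +$1,332.26 interest = $40,516.44; pay $7,173.95 → $33,342.49

$33,342.49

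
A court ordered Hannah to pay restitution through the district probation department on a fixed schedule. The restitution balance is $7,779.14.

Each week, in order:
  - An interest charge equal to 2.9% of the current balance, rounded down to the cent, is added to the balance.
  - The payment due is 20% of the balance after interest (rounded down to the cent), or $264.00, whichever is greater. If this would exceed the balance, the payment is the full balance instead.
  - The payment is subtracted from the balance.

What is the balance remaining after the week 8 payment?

Week 1: opening $7,779.14; interest $225.59 → $8,004.73; payment $1,600.94; balance $6,403.79
Week 2: opening $6,403.79; interest $185.70 → $6,589.49; payment $1,317.89; balance $5,271.60
Week 3: opening $5,271.60; interest $152.87 → $5,424.47; payment $1,084.89; balance $4,339.58
Week 4: opening $4,339.58; interest $125.84 → $4,465.42; payment $893.08; balance $3,572.34
Week 5: opening $3,572.34; interest $103.59 → $3,675.93; payment $735.18; balance $2,940.75
Week 6: opening $2,940.75; interest $85.28 → $3,026.03; payment $605.20; balance $2,420.83
Week 7: opening $2,420.83; interest $70.20 → $2,491.03; payment $498.20; balance $1,992.83
Week 8: opening $1,992.83; interest $57.79 → $2,050.62; payment $410.12; balance $1,640.50

$1,640.50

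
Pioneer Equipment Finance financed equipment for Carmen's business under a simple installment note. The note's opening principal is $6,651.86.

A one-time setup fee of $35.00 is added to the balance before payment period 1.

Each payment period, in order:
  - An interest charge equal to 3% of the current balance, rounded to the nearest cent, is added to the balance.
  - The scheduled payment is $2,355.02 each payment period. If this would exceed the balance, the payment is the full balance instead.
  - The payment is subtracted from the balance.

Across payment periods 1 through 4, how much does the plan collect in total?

Payment period 1: opening $6,686.86; interest $200.61 → $6,887.47; payment $2,355.02; balance $4,532.45
Payment period 2: opening $4,532.45; interest $135.97 → $4,668.42; payment $2,355.02; balance $2,313.40
Payment period 3: opening $2,313.40; interest $69.40 → $2,382.80; payment $2,355.02; balance $27.78
Payment period 4: opening $27.78; interest $0.83 → $28.61; payment $28.61; balance $0.00
Total paid: $7,093.67

$7,093.67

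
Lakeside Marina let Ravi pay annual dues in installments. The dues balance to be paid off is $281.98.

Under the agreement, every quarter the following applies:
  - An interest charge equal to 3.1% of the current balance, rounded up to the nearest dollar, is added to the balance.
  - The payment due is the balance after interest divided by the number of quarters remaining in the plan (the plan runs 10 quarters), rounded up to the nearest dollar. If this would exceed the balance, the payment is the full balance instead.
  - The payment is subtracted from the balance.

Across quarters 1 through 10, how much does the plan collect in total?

Quarter 1: $281.98 +$9.00 interest = $290.98; pay $30.00 → $260.98
Quarter 2: $260.98 +$9.00 interest = $269.98; pay $30.00 → $239.98
Quarter 3: $239.98 +$8.00 interest = $247.98; pay $31.00 → $216.98
Quarter 4: $216.98 +$7.00 interest = $223.98; pay $32.00 → $191.98
Quarter 5: $191.98 +$6.00 interest = $197.98; pay $33.00 → $164.98
Quarter 6: $164.98 +$6.00 interest = $170.98; pay $35.00 → $135.98
Quarter 7: $135.98 +$5.00 interest = $140.98; pay $36.00 → $104.98
Quarter 8: $104.98 +$4.00 interest = $108.98; pay $37.00 → $71.98
Quarter 9: $71.98 +$3.00 interest = $74.98; pay $38.00 → $36.98
Quarter 10: $36.98 +$2.00 interest = $38.98; pay $38.98 → $0.00
Total paid: $340.98

$340.98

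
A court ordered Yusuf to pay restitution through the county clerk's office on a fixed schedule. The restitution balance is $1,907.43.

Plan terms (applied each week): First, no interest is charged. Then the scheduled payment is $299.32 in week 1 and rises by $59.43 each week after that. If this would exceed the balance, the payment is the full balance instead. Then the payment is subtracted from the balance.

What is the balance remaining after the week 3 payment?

$831.18

Week 1: $1,907.43 − $299.32 → $1,608.11
Week 2: $1,608.11 − $358.75 → $1,249.36
Week 3: $1,249.36 − $418.18 → $831.18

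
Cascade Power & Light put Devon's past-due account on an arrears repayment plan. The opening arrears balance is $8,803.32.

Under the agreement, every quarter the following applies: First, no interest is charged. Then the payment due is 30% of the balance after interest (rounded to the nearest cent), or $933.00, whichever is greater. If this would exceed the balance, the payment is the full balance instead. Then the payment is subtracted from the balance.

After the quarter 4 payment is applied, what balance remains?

$2,086.53

# | Opening | Payment | End bal
1 | $8,803.32 | $2,641.00 | $6,162.32
2 | $6,162.32 | $1,848.70 | $4,313.62
3 | $4,313.62 | $1,294.09 | $3,019.53
4 | $3,019.53 | $933.00 | $2,086.53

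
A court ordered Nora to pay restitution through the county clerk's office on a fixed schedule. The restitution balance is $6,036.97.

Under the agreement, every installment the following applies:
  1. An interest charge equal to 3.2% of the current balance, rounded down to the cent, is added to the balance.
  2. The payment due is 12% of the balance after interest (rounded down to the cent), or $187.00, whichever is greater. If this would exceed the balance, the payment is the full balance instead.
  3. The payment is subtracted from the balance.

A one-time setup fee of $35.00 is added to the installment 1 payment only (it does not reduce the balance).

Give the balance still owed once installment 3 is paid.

Installment 1: opening $6,036.97; interest $193.18 → $6,230.15; payment $747.61 (+ $35.00 fee); balance $5,482.54
Installment 2: opening $5,482.54; interest $175.44 → $5,657.98; payment $678.95; balance $4,979.03
Installment 3: opening $4,979.03; interest $159.32 → $5,138.35; payment $616.60; balance $4,521.75

$4,521.75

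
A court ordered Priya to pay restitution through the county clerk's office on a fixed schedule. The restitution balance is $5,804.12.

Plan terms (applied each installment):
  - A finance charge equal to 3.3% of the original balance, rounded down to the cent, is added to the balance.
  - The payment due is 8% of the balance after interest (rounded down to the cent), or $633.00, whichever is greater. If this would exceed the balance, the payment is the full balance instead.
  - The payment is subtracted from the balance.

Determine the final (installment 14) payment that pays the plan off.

Installment 1: opening $5,804.12; interest $191.53 → $5,995.65; payment $633.00; balance $5,362.65
Installment 2: opening $5,362.65; interest $191.53 → $5,554.18; payment $633.00; balance $4,921.18
Installment 3: opening $4,921.18; interest $191.53 → $5,112.71; payment $633.00; balance $4,479.71
Installment 4: opening $4,479.71; interest $191.53 → $4,671.24; payment $633.00; balance $4,038.24
Installment 5: opening $4,038.24; interest $191.53 → $4,229.77; payment $633.00; balance $3,596.77
Installment 6: opening $3,596.77; interest $191.53 → $3,788.30; payment $633.00; balance $3,155.30
Installment 7: opening $3,155.30; interest $191.53 → $3,346.83; payment $633.00; balance $2,713.83
Installment 8: opening $2,713.83; interest $191.53 → $2,905.36; payment $633.00; balance $2,272.36
Installment 9: opening $2,272.36; interest $191.53 → $2,463.89; payment $633.00; balance $1,830.89
Installment 10: opening $1,830.89; interest $191.53 → $2,022.42; payment $633.00; balance $1,389.42
Installment 11: opening $1,389.42; interest $191.53 → $1,580.95; payment $633.00; balance $947.95
Installment 12: opening $947.95; interest $191.53 → $1,139.48; payment $633.00; balance $506.48
Installment 13: opening $506.48; interest $191.53 → $698.01; payment $633.00; balance $65.01
Installment 14: opening $65.01; interest $191.53 → $256.54; payment $256.54; balance $0.00

$256.54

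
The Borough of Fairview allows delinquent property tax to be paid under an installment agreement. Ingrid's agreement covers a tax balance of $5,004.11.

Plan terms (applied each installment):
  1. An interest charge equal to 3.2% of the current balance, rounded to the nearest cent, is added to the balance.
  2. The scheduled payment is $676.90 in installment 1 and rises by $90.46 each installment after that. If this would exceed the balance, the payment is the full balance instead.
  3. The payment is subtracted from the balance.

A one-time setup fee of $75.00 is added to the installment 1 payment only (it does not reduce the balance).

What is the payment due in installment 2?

$767.36

Installment 1: opening $5,004.11; interest $160.13 → $5,164.24; payment $676.90 (+ $75.00 fee); balance $4,487.34
Installment 2: opening $4,487.34; interest $143.59 → $4,630.93; payment $767.36; balance $3,863.57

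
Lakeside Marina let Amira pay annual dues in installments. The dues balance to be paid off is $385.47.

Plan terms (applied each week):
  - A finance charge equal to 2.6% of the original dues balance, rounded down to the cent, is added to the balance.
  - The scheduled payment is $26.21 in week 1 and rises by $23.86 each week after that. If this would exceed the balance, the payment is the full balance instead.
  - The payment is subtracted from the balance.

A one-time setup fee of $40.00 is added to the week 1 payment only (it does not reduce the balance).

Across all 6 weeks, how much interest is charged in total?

$60.12

Week 1: $385.47 +$10.02 interest = $395.49; pay $26.21 (+ $40.00 fee) → $369.28
Week 2: $369.28 +$10.02 interest = $379.30; pay $50.07 → $329.23
Week 3: $329.23 +$10.02 interest = $339.25; pay $73.93 → $265.32
Week 4: $265.32 +$10.02 interest = $275.34; pay $97.79 → $177.55
Week 5: $177.55 +$10.02 interest = $187.57; pay $121.65 → $65.92
Week 6: $65.92 +$10.02 interest = $75.94; pay $75.94 → $0.00
Total interest: $10.02 + $10.02 + $10.02 + $10.02 + $10.02 + $10.02 = $60.12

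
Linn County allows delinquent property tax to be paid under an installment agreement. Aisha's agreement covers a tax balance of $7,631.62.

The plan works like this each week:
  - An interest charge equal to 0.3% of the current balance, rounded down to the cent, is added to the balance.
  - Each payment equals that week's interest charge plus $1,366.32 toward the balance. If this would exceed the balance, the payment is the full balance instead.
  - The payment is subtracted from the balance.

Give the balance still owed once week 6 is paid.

Week 1: opening $7,631.62; interest $22.89 → $7,654.51; payment $1,389.21; balance $6,265.30
Week 2: opening $6,265.30; interest $18.79 → $6,284.09; payment $1,385.11; balance $4,898.98
Week 3: opening $4,898.98; interest $14.69 → $4,913.67; payment $1,381.01; balance $3,532.66
Week 4: opening $3,532.66; interest $10.59 → $3,543.25; payment $1,376.91; balance $2,166.34
Week 5: opening $2,166.34; interest $6.49 → $2,172.83; payment $1,372.81; balance $800.02
Week 6: opening $800.02; interest $2.40 → $802.42; payment $802.42; balance $0.00

$0.00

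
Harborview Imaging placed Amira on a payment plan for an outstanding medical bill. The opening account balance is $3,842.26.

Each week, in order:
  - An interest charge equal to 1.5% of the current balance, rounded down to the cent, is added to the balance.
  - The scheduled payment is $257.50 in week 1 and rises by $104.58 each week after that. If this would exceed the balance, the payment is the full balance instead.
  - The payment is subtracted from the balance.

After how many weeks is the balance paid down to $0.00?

8

Week 1: $3,842.26 +$57.63 interest = $3,899.89; pay $257.50 → $3,642.39
Week 2: $3,642.39 +$54.63 interest = $3,697.02; pay $362.08 → $3,334.94
Week 3: $3,334.94 +$50.02 interest = $3,384.96; pay $466.66 → $2,918.30
Week 4: $2,918.30 +$43.77 interest = $2,962.07; pay $571.24 → $2,390.83
Week 5: $2,390.83 +$35.86 interest = $2,426.69; pay $675.82 → $1,750.87
Week 6: $1,750.87 +$26.26 interest = $1,777.13; pay $780.40 → $996.73
Week 7: $996.73 +$14.95 interest = $1,011.68; pay $884.98 → $126.70
Week 8: $126.70 +$1.90 interest = $128.60; pay $128.60 → $0.00
Balance reaches $0.00 in week 8.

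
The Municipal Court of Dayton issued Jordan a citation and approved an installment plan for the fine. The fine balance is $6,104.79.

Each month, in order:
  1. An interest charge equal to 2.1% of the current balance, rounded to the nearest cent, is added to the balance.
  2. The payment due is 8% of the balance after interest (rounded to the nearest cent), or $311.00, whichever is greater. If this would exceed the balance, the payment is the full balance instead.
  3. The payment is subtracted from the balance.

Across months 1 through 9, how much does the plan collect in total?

$3,548.29

Month 1: opening $6,104.79; interest $128.20 → $6,232.99; payment $498.64; balance $5,734.35
Month 2: opening $5,734.35; interest $120.42 → $5,854.77; payment $468.38; balance $5,386.39
Month 3: opening $5,386.39; interest $113.11 → $5,499.50; payment $439.96; balance $5,059.54
Month 4: opening $5,059.54; interest $106.25 → $5,165.79; payment $413.26; balance $4,752.53
Month 5: opening $4,752.53; interest $99.80 → $4,852.33; payment $388.19; balance $4,464.14
Month 6: opening $4,464.14; interest $93.75 → $4,557.89; payment $364.63; balance $4,193.26
Month 7: opening $4,193.26; interest $88.06 → $4,281.32; payment $342.51; balance $3,938.81
Month 8: opening $3,938.81; interest $82.72 → $4,021.53; payment $321.72; balance $3,699.81
Month 9: opening $3,699.81; interest $77.70 → $3,777.51; payment $311.00; balance $3,466.51
Total paid: $3,548.29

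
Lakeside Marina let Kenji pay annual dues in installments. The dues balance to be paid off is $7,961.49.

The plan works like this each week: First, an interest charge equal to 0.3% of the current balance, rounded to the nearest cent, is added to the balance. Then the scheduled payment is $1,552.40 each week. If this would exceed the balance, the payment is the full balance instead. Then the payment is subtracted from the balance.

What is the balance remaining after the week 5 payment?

Week 1: $7,961.49 +$23.88 interest = $7,985.37; pay $1,552.40 → $6,432.97
Week 2: $6,432.97 +$19.30 interest = $6,452.27; pay $1,552.40 → $4,899.87
Week 3: $4,899.87 +$14.70 interest = $4,914.57; pay $1,552.40 → $3,362.17
Week 4: $3,362.17 +$10.09 interest = $3,372.26; pay $1,552.40 → $1,819.86
Week 5: $1,819.86 +$5.46 interest = $1,825.32; pay $1,552.40 → $272.92

$272.92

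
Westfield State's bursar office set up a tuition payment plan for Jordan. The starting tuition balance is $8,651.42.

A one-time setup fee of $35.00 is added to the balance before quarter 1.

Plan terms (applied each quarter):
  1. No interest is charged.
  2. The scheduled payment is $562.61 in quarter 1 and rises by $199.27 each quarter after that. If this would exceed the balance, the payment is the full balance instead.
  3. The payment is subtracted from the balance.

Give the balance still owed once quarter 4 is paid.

# | Opening | Payment | End bal
1 | $8,686.42 | $562.61 | $8,123.81
2 | $8,123.81 | $761.88 | $7,361.93
3 | $7,361.93 | $961.15 | $6,400.78
4 | $6,400.78 | $1,160.42 | $5,240.36

$5,240.36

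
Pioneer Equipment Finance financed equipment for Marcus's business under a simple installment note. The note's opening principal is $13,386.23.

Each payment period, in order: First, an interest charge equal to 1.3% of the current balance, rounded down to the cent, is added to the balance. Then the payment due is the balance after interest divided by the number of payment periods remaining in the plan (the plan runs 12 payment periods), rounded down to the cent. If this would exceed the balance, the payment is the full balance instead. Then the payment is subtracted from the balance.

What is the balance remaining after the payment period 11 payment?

$1,285.83

Payment period 1: opening $13,386.23; interest $174.02 → $13,560.25; payment $1,130.02; balance $12,430.23
Payment period 2: opening $12,430.23; interest $161.59 → $12,591.82; payment $1,144.71; balance $11,447.11
Payment period 3: opening $11,447.11; interest $148.81 → $11,595.92; payment $1,159.59; balance $10,436.33
Payment period 4: opening $10,436.33; interest $135.67 → $10,572.00; payment $1,174.66; balance $9,397.34
Payment period 5: opening $9,397.34; interest $122.16 → $9,519.50; payment $1,189.93; balance $8,329.57
Payment period 6: opening $8,329.57; interest $108.28 → $8,437.85; payment $1,205.40; balance $7,232.45
Payment period 7: opening $7,232.45; interest $94.02 → $7,326.47; payment $1,221.07; balance $6,105.40
Payment period 8: opening $6,105.40; interest $79.37 → $6,184.77; payment $1,236.95; balance $4,947.82
Payment period 9: opening $4,947.82; interest $64.32 → $5,012.14; payment $1,253.03; balance $3,759.11
Payment period 10: opening $3,759.11; interest $48.86 → $3,807.97; payment $1,269.32; balance $2,538.65
Payment period 11: opening $2,538.65; interest $33.00 → $2,571.65; payment $1,285.82; balance $1,285.83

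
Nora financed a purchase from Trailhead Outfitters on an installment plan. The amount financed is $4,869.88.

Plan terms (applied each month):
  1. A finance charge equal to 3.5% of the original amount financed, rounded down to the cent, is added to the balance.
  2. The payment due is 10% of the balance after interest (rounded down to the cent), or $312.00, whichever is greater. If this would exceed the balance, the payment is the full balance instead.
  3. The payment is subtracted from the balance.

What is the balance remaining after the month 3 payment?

$3,965.85

# | Opening | Interest | Payment | End bal
1 | $4,869.88 | $170.44 | $504.03 | $4,536.29
2 | $4,536.29 | $170.44 | $470.67 | $4,236.06
3 | $4,236.06 | $170.44 | $440.65 | $3,965.85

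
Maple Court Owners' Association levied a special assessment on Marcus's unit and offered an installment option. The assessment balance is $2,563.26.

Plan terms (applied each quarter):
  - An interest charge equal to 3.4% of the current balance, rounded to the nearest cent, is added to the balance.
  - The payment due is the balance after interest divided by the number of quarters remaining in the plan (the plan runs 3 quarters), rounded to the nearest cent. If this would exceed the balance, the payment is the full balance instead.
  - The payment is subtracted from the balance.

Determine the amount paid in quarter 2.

Quarter 1: opening $2,563.26; interest $87.15 → $2,650.41; payment $883.47; balance $1,766.94
Quarter 2: opening $1,766.94; interest $60.08 → $1,827.02; payment $913.51; balance $913.51

$913.51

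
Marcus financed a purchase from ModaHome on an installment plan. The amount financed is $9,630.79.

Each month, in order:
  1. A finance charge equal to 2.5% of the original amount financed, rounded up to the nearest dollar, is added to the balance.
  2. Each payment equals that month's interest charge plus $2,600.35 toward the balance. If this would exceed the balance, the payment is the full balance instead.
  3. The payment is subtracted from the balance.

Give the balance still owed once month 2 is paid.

$4,430.09

# | Opening | Interest | Payment | End bal
1 | $9,630.79 | $241.00 | $2,841.35 | $7,030.44
2 | $7,030.44 | $241.00 | $2,841.35 | $4,430.09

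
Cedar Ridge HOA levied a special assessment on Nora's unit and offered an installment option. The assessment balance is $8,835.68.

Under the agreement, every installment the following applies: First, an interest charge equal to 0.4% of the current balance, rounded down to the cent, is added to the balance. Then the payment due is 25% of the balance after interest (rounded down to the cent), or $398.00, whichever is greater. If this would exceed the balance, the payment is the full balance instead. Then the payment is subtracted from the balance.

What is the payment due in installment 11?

$28.76

Installment 1: opening $8,835.68; interest $35.34 → $8,871.02; payment $2,217.75; balance $6,653.27
Installment 2: opening $6,653.27; interest $26.61 → $6,679.88; payment $1,669.97; balance $5,009.91
Installment 3: opening $5,009.91; interest $20.03 → $5,029.94; payment $1,257.48; balance $3,772.46
Installment 4: opening $3,772.46; interest $15.08 → $3,787.54; payment $946.88; balance $2,840.66
Installment 5: opening $2,840.66; interest $11.36 → $2,852.02; payment $713.00; balance $2,139.02
Installment 6: opening $2,139.02; interest $8.55 → $2,147.57; payment $536.89; balance $1,610.68
Installment 7: opening $1,610.68; interest $6.44 → $1,617.12; payment $404.28; balance $1,212.84
Installment 8: opening $1,212.84; interest $4.85 → $1,217.69; payment $398.00; balance $819.69
Installment 9: opening $819.69; interest $3.27 → $822.96; payment $398.00; balance $424.96
Installment 10: opening $424.96; interest $1.69 → $426.65; payment $398.00; balance $28.65
Installment 11: opening $28.65; interest $0.11 → $28.76; payment $28.76; balance $0.00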